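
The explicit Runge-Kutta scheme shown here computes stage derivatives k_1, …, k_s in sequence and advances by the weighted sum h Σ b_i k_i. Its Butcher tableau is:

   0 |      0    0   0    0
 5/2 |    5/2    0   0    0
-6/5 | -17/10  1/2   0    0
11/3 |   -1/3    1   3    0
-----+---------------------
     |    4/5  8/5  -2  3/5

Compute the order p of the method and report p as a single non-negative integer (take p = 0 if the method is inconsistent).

1

b = (4/5, 8/5, -2, 3/5)
c = (0, 5/2, -6/5, 11/3)
Ac = (0, 0, 5/4, -11/10)
Σ b_i: 4/5·1 + 8/5·1 + (-2)·1 + 3/5·1 = 1 ✓
b·c: 8/5·5/2 + (-2)·(-6/5) + 3/5·11/3 = 43/5 ≠ 1/2 ⇒ order 1.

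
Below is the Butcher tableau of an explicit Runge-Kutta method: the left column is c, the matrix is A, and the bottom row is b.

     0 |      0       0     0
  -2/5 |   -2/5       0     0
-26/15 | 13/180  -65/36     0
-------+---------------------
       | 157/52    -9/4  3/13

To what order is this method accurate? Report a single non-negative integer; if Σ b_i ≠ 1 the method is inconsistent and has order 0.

3

b = (157/52, -9/4, 3/13)
c = (0, -2/5, -26/15)
Ac = (0, 0, 13/18)
Σ b_i: 157/52·1 + (-9/4)·1 + 3/13·1 = 1 ✓
b·c: (-9/4)·(-2/5) + 3/13·(-26/15) = 1/2 ✓
b·c²: (-9/4)·4/25 + 3/13·676/225 = 1/3 ✓
b·Ac: 3/13·13/18 = 1/6 ✓; 3 stages ⇒ order 3.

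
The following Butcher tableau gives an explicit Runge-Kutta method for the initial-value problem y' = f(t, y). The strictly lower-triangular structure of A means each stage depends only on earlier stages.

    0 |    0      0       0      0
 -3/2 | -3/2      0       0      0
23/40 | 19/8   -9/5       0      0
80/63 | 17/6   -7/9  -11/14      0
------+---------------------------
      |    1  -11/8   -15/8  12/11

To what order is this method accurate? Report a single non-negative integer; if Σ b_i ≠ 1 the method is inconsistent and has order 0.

0

b = (1, -11/8, -15/8, 12/11)
c = (0, -3/2, 23/40, 80/63)
Ac = (0, 0, 27/10, 1201/1680)
Σ b_i: 1·1 + (-11/8)·1 + (-15/8)·1 + 12/11·1 = -51/44 ≠ 1 ⇒ order 0.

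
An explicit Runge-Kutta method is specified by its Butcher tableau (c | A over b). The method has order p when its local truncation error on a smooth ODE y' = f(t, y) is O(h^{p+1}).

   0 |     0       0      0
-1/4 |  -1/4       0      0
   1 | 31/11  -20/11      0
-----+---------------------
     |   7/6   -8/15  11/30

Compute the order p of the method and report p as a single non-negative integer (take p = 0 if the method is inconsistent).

b = (7/6, -8/15, 11/30)
c = (0, -1/4, 1)
Ac = (0, 0, 5/11)
Σ b_i: 7/6·1 + (-8/15)·1 + 11/30·1 = 1 ✓
b·c: (-8/15)·(-1/4) + 11/30·1 = 1/2 ✓
b·c²: (-8/15)·1/16 + 11/30·1 = 1/3 ✓
b·Ac: 11/30·5/11 = 1/6 ✓; 3 stages ⇒ order 3.

3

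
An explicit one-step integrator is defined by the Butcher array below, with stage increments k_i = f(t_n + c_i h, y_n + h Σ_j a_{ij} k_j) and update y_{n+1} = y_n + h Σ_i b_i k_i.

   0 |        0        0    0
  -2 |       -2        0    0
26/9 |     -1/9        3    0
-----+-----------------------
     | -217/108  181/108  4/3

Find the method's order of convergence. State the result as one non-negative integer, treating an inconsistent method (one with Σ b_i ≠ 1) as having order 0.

b = (-217/108, 181/108, 4/3)
c = (0, -2, 26/9)
Ac = (0, 0, -6)
Σ b_i: (-217/108)·1 + 181/108·1 + 4/3·1 = 1 ✓
b·c: 181/108·(-2) + 4/3·26/9 = 1/2 ✓
b·c²: 181/108·4 + 4/3·676/81 = 4333/243 ≠ 1/3 ⇒ order 2.
b·Ac: 4/3·(-6) = -8 ≠ 1/6

2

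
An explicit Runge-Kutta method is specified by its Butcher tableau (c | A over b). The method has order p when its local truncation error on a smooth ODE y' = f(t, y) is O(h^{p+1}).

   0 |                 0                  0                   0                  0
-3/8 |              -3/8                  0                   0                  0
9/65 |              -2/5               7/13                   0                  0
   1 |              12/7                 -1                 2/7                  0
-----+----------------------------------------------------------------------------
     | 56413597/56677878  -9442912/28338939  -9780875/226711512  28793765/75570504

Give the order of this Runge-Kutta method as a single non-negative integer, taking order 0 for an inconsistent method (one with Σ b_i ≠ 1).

b = (56413597/56677878, -9442912/28338939, -9780875/226711512, 28793765/75570504)
c = (0, -3/8, 9/65, 1)
Ac = (0, 0, -21/104, 1509/3640)
Σ b_i: 56413597/56677878·1 + (-9442912/28338939)·1 + (-9780875/226711512)·1 + 28793765/75570504·1 = 1 ✓
b·c: (-9442912/28338939)·(-3/8) + (-9780875/226711512)·9/65 + 28793765/75570504·1 = 1/2 ✓
b·c²: (-9442912/28338939)·9/64 + (-9780875/226711512)·81/4225 + 28793765/75570504·1 = 1/3 ✓
b·Ac: (-9780875/226711512)·(-21/104) + 28793765/75570504·1509/3640 = 1/6 ✓
b·c³: (-9442912/28338939)·(-27/512) + (-9780875/226711512)·729/274625 + 28793765/75570504·1 = 782938519/1964833104 ≠ 1/4 ⇒ order 3.
b·(c∘Ac): (-9780875/226711512)·(-189/6760) + 28793765/75570504·1509/3640 = 4009303/25190168 ≠ 1/8
b·Ac²: (-9780875/226711512)·63/832 + 28793765/75570504·(-255807/1892800) = -358650547/6549443680 ≠ 1/12
b·A²c: 28793765/75570504·(-3/52) = -2214905/100760672 ≠ 1/24

3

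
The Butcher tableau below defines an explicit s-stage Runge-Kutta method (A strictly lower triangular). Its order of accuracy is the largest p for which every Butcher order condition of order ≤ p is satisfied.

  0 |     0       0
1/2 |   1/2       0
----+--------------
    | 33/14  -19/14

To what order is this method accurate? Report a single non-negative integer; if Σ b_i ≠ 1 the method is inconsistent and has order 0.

1

b = (33/14, -19/14)
c = (0, 1/2)
Σ b_i: 33/14·1 + (-19/14)·1 = 1 ✓
b·c: (-19/14)·1/2 = -19/28 ≠ 1/2 ⇒ order 1.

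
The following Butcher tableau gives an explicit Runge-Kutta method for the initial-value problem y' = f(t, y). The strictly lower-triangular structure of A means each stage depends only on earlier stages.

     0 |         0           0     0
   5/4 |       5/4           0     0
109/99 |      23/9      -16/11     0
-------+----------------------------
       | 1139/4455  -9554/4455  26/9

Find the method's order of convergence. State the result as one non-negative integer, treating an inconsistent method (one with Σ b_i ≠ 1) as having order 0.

b = (1139/4455, -9554/4455, 26/9)
c = (0, 5/4, 109/99)
Ac = (0, 0, -20/11)
Σ b_i: 1139/4455·1 + (-9554/4455)·1 + 26/9·1 = 1 ✓
b·c: (-9554/4455)·5/4 + 26/9·109/99 = 1/2 ✓
b·c²: (-9554/4455)·25/16 + 26/9·11881/9801 = 106633/705672 ≠ 1/3 ⇒ order 2.
b·Ac: 26/9·(-20/11) = -520/99 ≠ 1/6

2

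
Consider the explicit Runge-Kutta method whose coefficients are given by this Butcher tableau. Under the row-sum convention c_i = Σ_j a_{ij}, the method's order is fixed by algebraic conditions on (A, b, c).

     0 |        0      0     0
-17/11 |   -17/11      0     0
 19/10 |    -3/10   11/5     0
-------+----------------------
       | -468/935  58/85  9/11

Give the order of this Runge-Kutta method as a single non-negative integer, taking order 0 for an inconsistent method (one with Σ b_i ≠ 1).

2

b = (-468/935, 58/85, 9/11)
c = (0, -17/11, 19/10)
Ac = (0, 0, -17/5)
Σ b_i: (-468/935)·1 + 58/85·1 + 9/11·1 = 1 ✓
b·c: 58/85·(-17/11) + 9/11·19/10 = 1/2 ✓
b·c²: 58/85·289/121 + 9/11·361/100 = 55459/12100 ≠ 1/3 ⇒ order 2.
b·Ac: 9/11·(-17/5) = -153/55 ≠ 1/6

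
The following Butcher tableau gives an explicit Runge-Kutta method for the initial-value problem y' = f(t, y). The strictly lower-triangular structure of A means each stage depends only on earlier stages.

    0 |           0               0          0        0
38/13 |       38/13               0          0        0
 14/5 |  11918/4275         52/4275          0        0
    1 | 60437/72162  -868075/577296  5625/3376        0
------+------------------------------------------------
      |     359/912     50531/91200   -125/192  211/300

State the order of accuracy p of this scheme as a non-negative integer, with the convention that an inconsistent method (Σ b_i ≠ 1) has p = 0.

b = (359/912, 50531/91200, -125/192, 211/300)
c = (0, 38/13, 14/5, 1)
Ac = (0, 0, 8/225, 1025/3798)
Σ b_i: 359/912·1 + 50531/91200·1 + (-125/192)·1 + 211/300·1 = 1 ✓
b·c: 50531/91200·38/13 + (-125/192)·14/5 + 211/300·1 = 1/2 ✓
b·c²: 50531/91200·1444/169 + (-125/192)·196/25 + 211/300·1 = 1/3 ✓
b·Ac: (-125/192)·8/225 + 211/300·1025/3798 = 1/6 ✓
b·c³: 50531/91200·54872/2197 + (-125/192)·2744/125 + 211/300·1 = 1/4 ✓
b·(c∘Ac): (-125/192)·112/1125 + 211/300·1025/3798 = 1/8 ✓
b·Ac²: (-125/192)·304/2925 + 211/300·5300/24687 = 1/12 ✓
b·A²c: 211/300·25/422 = 1/24 ✓; 4 stages ⇒ order 4.

4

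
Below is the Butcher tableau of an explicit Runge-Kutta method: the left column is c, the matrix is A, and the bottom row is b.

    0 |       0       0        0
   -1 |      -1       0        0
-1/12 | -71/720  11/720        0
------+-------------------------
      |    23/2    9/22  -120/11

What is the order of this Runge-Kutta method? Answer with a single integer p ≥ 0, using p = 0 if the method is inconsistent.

b = (23/2, 9/22, -120/11)
c = (0, -1, -1/12)
Ac = (0, 0, -11/720)
Σ b_i: 23/2·1 + 9/22·1 + (-120/11)·1 = 1 ✓
b·c: 9/22·(-1) + (-120/11)·(-1/12) = 1/2 ✓
b·c²: 9/22·1 + (-120/11)·1/144 = 1/3 ✓
b·Ac: (-120/11)·(-11/720) = 1/6 ✓; 3 stages ⇒ order 3.

3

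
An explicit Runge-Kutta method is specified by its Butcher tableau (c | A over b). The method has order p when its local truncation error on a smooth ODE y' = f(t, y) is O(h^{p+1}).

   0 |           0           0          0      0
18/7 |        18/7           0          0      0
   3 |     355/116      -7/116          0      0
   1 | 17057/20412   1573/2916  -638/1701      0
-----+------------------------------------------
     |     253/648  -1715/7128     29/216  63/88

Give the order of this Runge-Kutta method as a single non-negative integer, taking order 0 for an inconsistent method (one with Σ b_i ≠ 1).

b = (253/648, -1715/7128, 29/216, 63/88)
c = (0, 18/7, 3, 1)
Ac = (0, 0, -9/58, 11/42)
Σ b_i: 253/648·1 + (-1715/7128)·1 + 29/216·1 + 63/88·1 = 1 ✓
b·c: (-1715/7128)·18/7 + 29/216·3 + 63/88·1 = 1/2 ✓
b·c²: (-1715/7128)·324/49 + 29/216·9 + 63/88·1 = 1/3 ✓
b·Ac: 29/216·(-9/58) + 63/88·11/42 = 1/6 ✓
b·c³: (-1715/7128)·5832/343 + 29/216·27 + 63/88·1 = 1/4 ✓
b·(c∘Ac): 29/216·(-27/58) + 63/88·11/42 = 1/8 ✓
b·Ac²: 29/216·(-81/203) + 63/88·253/1323 = 1/12 ✓
b·A²c: 63/88·11/189 = 1/24 ✓; 4 stages ⇒ order 4.

4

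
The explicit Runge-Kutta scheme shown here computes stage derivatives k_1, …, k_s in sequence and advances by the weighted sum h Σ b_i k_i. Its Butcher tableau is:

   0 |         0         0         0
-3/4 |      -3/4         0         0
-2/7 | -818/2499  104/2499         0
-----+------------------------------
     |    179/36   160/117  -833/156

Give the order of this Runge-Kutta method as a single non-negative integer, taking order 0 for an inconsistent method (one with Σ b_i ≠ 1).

3

b = (179/36, 160/117, -833/156)
c = (0, -3/4, -2/7)
Ac = (0, 0, -26/833)
Σ b_i: 179/36·1 + 160/117·1 + (-833/156)·1 = 1 ✓
b·c: 160/117·(-3/4) + (-833/156)·(-2/7) = 1/2 ✓
b·c²: 160/117·9/16 + (-833/156)·4/49 = 1/3 ✓
b·Ac: (-833/156)·(-26/833) = 1/6 ✓; 3 stages ⇒ order 3.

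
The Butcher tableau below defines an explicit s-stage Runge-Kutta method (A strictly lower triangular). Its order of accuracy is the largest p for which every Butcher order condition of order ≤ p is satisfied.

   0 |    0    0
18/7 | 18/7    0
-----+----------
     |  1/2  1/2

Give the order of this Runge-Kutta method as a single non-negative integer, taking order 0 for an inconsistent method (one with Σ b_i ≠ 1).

1

b = (1/2, 1/2)
c = (0, 18/7)
Σ b_i: 1/2·1 + 1/2·1 = 1 ✓
b·c: 1/2·18/7 = 9/7 ≠ 1/2 ⇒ order 1.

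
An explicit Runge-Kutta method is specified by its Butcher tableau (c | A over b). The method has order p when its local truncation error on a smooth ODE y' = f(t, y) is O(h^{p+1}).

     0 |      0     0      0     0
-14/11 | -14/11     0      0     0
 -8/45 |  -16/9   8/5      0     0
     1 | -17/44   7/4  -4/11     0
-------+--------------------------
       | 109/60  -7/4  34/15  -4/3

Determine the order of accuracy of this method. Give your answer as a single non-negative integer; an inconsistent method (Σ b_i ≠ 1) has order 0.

b = (109/60, -7/4, 34/15, -4/3)
c = (0, -14/11, -8/45, 1)
Ac = (0, 0, -112/55, -2141/990)
Σ b_i: 109/60·1 + (-7/4)·1 + 34/15·1 + (-4/3)·1 = 1 ✓
b·c: (-7/4)·(-14/11) + 34/15·(-8/45) + (-4/3)·1 = 7291/14850 ≠ 1/2 ⇒ order 1.

1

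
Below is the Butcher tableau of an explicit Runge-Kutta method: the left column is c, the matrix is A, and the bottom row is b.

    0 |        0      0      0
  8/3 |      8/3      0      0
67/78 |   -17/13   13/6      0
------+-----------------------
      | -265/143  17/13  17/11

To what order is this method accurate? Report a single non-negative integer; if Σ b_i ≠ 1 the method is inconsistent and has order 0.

1

b = (-265/143, 17/13, 17/11)
c = (0, 8/3, 67/78)
Ac = (0, 0, 52/9)
Σ b_i: (-265/143)·1 + 17/13·1 + 17/11·1 = 1 ✓
b·c: 17/13·8/3 + 17/11·67/78 = 1377/286 ≠ 1/2 ⇒ order 1.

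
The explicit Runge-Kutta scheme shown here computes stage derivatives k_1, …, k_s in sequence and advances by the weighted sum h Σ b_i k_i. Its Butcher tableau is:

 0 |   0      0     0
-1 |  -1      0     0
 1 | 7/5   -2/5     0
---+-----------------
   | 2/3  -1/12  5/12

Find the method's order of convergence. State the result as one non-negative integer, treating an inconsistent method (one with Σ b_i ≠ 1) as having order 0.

b = (2/3, -1/12, 5/12)
c = (0, -1, 1)
Ac = (0, 0, 2/5)
Σ b_i: 2/3·1 + (-1/12)·1 + 5/12·1 = 1 ✓
b·c: (-1/12)·(-1) + 5/12·1 = 1/2 ✓
b·c²: (-1/12)·1 + 5/12·1 = 1/3 ✓
b·Ac: 5/12·2/5 = 1/6 ✓; 3 stages ⇒ order 3.

3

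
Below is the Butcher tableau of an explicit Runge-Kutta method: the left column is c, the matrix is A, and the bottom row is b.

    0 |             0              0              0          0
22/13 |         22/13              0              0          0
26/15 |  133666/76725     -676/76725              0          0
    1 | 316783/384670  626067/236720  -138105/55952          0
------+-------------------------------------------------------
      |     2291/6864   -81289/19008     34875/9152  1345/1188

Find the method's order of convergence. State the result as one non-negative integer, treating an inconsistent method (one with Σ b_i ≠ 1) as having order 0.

b = (2291/6864, -81289/19008, 34875/9152, 1345/1188)
c = (0, 22/13, 26/15, 1)
Ac = (0, 0, -104/6975, 531/2690)
Σ b_i: 2291/6864·1 + (-81289/19008)·1 + 34875/9152·1 + 1345/1188·1 = 1 ✓
b·c: (-81289/19008)·22/13 + 34875/9152·26/15 + 1345/1188·1 = 1/2 ✓
b·c²: (-81289/19008)·484/169 + 34875/9152·676/225 + 1345/1188·1 = 1/3 ✓
b·Ac: 34875/9152·(-104/6975) + 1345/1188·531/2690 = 1/6 ✓
b·c³: (-81289/19008)·10648/2197 + 34875/9152·17576/3375 + 1345/1188·1 = 1/4 ✓
b·(c∘Ac): 34875/9152·(-2704/104625) + 1345/1188·531/2690 = 1/8 ✓
b·Ac²: 34875/9152·(-176/6975) + 1345/1188·2772/17485 = 1/12 ✓
b·A²c: 1345/1188·99/2690 = 1/24 ✓; 4 stages ⇒ order 4.

4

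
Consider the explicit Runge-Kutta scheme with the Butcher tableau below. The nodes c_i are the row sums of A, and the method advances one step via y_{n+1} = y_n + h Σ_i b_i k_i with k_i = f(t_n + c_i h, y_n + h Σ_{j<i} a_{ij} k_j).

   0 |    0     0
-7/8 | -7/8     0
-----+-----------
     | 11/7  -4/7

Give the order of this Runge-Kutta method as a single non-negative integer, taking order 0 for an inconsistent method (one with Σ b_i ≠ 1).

2

b = (11/7, -4/7)
c = (0, -7/8)
Σ b_i: 11/7·1 + (-4/7)·1 = 1 ✓
b·c: (-4/7)·(-7/8) = 1/2 ✓; 2 stages ⇒ order 2.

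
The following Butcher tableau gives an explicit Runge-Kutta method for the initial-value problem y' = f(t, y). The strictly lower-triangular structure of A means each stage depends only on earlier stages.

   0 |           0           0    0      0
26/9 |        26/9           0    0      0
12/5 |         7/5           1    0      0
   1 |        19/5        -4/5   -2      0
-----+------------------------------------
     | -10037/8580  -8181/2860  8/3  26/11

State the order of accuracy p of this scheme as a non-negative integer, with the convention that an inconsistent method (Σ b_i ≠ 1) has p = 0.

b = (-10037/8580, -8181/2860, 8/3, 26/11)
c = (0, 26/9, 12/5, 1)
Ac = (0, 0, 26/9, -64/9)
Σ b_i: (-10037/8580)·1 + (-8181/2860)·1 + 8/3·1 + 26/11·1 = 1 ✓
b·c: (-8181/2860)·26/9 + 8/3·12/5 + 26/11·1 = 1/2 ✓
b·c²: (-8181/2860)·676/81 + 8/3·144/25 + 26/11·1 = -1691/275 ≠ 1/3 ⇒ order 2.
b·Ac: 8/3·26/9 + 26/11·(-64/9) = -2704/297 ≠ 1/6

2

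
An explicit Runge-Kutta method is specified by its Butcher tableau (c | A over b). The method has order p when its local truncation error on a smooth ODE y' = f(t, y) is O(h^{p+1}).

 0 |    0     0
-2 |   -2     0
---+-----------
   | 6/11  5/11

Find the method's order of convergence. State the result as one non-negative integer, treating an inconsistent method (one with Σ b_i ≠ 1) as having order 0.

1

b = (6/11, 5/11)
c = (0, -2)
Σ b_i: 6/11·1 + 5/11·1 = 1 ✓
b·c: 5/11·(-2) = -10/11 ≠ 1/2 ⇒ order 1.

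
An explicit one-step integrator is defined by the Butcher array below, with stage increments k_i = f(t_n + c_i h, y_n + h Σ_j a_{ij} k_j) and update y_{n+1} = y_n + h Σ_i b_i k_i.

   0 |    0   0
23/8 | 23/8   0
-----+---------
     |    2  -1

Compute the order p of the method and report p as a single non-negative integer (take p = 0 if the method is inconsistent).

b = (2, -1)
c = (0, 23/8)
Σ b_i: 2·1 + (-1)·1 = 1 ✓
b·c: (-1)·23/8 = -23/8 ≠ 1/2 ⇒ order 1.

1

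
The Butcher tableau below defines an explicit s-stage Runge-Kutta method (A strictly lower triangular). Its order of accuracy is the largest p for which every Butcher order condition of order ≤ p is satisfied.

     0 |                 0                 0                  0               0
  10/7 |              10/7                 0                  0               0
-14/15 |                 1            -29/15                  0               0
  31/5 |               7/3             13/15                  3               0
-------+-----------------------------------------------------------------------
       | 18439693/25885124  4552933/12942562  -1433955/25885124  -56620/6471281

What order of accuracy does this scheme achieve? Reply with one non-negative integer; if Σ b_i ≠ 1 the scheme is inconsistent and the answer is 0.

3

b = (18439693/25885124, 4552933/12942562, -1433955/25885124, -56620/6471281)
c = (0, 10/7, -14/15, 31/5)
Ac = (0, 0, -58/21, -164/105)
Σ b_i: 18439693/25885124·1 + 4552933/12942562·1 + (-1433955/25885124)·1 + (-56620/6471281)·1 = 1 ✓
b·c: 4552933/12942562·10/7 + (-1433955/25885124)·(-14/15) + (-56620/6471281)·31/5 = 1/2 ✓
b·c²: 4552933/12942562·100/49 + (-1433955/25885124)·196/225 + (-56620/6471281)·961/25 = 1/3 ✓
b·Ac: (-1433955/25885124)·(-58/21) + (-56620/6471281)·(-164/105) = 1/6 ✓
b·c³: 4552933/12942562·1000/343 + (-1433955/25885124)·(-2744/3375) + (-56620/6471281)·29791/125 = -333581858/328782825 ≠ 1/4 ⇒ order 3.
b·(c∘Ac): (-1433955/25885124)·116/45 + (-56620/6471281)·(-5084/525) = -39459739/679484505 ≠ 1/8
b·Ac²: (-1433955/25885124)·(-580/147) + (-56620/6471281)·5368/1225 = 1316829/7306285 ≠ 1/12
b·A²c: (-56620/6471281)·(-58/7) = 3283960/45298967 ≠ 1/24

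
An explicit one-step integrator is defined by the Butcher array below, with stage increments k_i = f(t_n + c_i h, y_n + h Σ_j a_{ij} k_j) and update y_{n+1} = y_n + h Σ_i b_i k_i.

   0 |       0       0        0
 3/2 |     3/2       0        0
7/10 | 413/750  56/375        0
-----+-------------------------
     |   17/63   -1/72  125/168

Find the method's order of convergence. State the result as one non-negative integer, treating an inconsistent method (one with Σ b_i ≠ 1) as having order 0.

b = (17/63, -1/72, 125/168)
c = (0, 3/2, 7/10)
Ac = (0, 0, 28/125)
Σ b_i: 17/63·1 + (-1/72)·1 + 125/168·1 = 1 ✓
b·c: (-1/72)·3/2 + 125/168·7/10 = 1/2 ✓
b·c²: (-1/72)·9/4 + 125/168·49/100 = 1/3 ✓
b·Ac: 125/168·28/125 = 1/6 ✓; 3 stages ⇒ order 3.

3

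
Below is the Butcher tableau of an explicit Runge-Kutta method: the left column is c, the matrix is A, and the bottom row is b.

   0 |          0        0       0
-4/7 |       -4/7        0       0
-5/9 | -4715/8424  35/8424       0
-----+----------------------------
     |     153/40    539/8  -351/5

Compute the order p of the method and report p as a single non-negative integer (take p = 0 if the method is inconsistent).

3

b = (153/40, 539/8, -351/5)
c = (0, -4/7, -5/9)
Ac = (0, 0, -5/2106)
Σ b_i: 153/40·1 + 539/8·1 + (-351/5)·1 = 1 ✓
b·c: 539/8·(-4/7) + (-351/5)·(-5/9) = 1/2 ✓
b·c²: 539/8·16/49 + (-351/5)·25/81 = 1/3 ✓
b·Ac: (-351/5)·(-5/2106) = 1/6 ✓; 3 stages ⇒ order 3.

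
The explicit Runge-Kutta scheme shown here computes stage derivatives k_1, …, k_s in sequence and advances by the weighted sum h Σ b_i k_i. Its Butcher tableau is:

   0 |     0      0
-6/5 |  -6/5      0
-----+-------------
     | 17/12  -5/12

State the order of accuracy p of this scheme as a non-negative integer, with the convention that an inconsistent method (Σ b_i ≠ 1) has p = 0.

b = (17/12, -5/12)
c = (0, -6/5)
Σ b_i: 17/12·1 + (-5/12)·1 = 1 ✓
b·c: (-5/12)·(-6/5) = 1/2 ✓; 2 stages ⇒ order 2.

2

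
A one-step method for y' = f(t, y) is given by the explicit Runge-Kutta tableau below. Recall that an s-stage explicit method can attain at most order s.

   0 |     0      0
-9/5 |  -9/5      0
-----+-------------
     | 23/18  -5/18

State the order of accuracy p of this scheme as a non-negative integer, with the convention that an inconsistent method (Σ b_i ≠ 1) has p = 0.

b = (23/18, -5/18)
c = (0, -9/5)
Σ b_i: 23/18·1 + (-5/18)·1 = 1 ✓
b·c: (-5/18)·(-9/5) = 1/2 ✓; 2 stages ⇒ order 2.

2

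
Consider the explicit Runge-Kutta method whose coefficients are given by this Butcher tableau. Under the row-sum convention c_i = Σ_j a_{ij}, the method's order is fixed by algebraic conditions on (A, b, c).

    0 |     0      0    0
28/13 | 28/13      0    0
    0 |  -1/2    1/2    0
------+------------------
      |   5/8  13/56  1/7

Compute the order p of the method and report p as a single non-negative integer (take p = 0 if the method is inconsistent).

2

b = (5/8, 13/56, 1/7)
c = (0, 28/13, 0)
Ac = (0, 0, 14/13)
Σ b_i: 5/8·1 + 13/56·1 + 1/7·1 = 1 ✓
b·c: 13/56·28/13 = 1/2 ✓
b·c²: 13/56·784/169 = 14/13 ≠ 1/3 ⇒ order 2.
b·Ac: 1/7·14/13 = 2/13 ≠ 1/6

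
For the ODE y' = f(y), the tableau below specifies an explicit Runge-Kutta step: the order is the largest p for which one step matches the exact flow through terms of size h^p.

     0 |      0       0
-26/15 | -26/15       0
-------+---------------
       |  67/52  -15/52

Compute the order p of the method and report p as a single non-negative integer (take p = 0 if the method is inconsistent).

2

b = (67/52, -15/52)
c = (0, -26/15)
Σ b_i: 67/52·1 + (-15/52)·1 = 1 ✓
b·c: (-15/52)·(-26/15) = 1/2 ✓; 2 stages ⇒ order 2.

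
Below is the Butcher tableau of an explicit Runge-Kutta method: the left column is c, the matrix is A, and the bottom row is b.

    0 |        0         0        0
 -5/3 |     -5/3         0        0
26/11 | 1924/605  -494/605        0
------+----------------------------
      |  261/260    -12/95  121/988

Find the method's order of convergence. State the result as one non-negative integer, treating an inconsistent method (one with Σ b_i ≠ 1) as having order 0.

3

b = (261/260, -12/95, 121/988)
c = (0, -5/3, 26/11)
Ac = (0, 0, 494/363)
Σ b_i: 261/260·1 + (-12/95)·1 + 121/988·1 = 1 ✓
b·c: (-12/95)·(-5/3) + 121/988·26/11 = 1/2 ✓
b·c²: (-12/95)·25/9 + 121/988·676/121 = 1/3 ✓
b·Ac: 121/988·494/363 = 1/6 ✓; 3 stages ⇒ order 3.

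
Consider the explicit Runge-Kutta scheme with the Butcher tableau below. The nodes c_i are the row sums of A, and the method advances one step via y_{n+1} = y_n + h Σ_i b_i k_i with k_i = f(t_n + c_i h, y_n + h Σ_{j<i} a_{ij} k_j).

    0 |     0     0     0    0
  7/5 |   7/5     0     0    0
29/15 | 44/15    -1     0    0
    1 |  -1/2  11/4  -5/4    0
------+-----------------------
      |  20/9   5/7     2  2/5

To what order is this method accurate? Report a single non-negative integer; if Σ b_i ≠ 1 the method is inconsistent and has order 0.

0

b = (20/9, 5/7, 2, 2/5)
c = (0, 7/5, 29/15, 1)
Ac = (0, 0, -7/5, 43/30)
Σ b_i: 20/9·1 + 5/7·1 + 2·1 + 2/5·1 = 1681/315 ≠ 1 ⇒ order 0.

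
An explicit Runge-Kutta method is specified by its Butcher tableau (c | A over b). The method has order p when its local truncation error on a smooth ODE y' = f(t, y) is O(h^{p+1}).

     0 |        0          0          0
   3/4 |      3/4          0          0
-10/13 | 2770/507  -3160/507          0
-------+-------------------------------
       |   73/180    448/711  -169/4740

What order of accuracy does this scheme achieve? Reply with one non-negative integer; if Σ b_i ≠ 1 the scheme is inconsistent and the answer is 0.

b = (73/180, 448/711, -169/4740)
c = (0, 3/4, -10/13)
Ac = (0, 0, -790/169)
Σ b_i: 73/180·1 + 448/711·1 + (-169/4740)·1 = 1 ✓
b·c: 448/711·3/4 + (-169/4740)·(-10/13) = 1/2 ✓
b·c²: 448/711·9/16 + (-169/4740)·100/169 = 1/3 ✓
b·Ac: (-169/4740)·(-790/169) = 1/6 ✓; 3 stages ⇒ order 3.

3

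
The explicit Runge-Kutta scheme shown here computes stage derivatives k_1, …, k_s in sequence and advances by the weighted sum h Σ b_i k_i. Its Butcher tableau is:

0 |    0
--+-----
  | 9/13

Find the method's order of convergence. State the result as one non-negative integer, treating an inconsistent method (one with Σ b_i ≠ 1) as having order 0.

0

b = (9/13)
c = (0)
Σ b_i: 9/13·1 = 9/13 ≠ 1 ⇒ order 0.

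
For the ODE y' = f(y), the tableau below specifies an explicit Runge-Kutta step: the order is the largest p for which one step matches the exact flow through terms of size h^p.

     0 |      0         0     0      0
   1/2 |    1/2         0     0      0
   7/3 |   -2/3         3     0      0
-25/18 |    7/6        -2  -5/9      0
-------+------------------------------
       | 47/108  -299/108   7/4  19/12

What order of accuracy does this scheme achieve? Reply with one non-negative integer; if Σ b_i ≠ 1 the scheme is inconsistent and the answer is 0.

b = (47/108, -299/108, 7/4, 19/12)
c = (0, 1/2, 7/3, -25/18)
Ac = (0, 0, 3/2, -62/27)
Σ b_i: 47/108·1 + (-299/108)·1 + 7/4·1 + 19/12·1 = 1 ✓
b·c: (-299/108)·1/2 + 7/4·7/3 + 19/12·(-25/18) = 1/2 ✓
b·c²: (-299/108)·1/4 + 7/4·49/9 + 19/12·625/324 = 11557/972 ≠ 1/3 ⇒ order 2.
b·Ac: 7/4·3/2 + 19/12·(-62/27) = -655/648 ≠ 1/6

2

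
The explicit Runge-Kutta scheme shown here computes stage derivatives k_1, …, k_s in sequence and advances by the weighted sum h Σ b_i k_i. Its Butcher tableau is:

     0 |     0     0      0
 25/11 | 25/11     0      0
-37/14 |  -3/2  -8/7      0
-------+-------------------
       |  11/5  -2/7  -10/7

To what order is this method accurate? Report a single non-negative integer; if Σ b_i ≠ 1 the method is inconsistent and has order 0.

0

b = (11/5, -2/7, -10/7)
c = (0, 25/11, -37/14)
Ac = (0, 0, -200/77)
Σ b_i: 11/5·1 + (-2/7)·1 + (-10/7)·1 = 17/35 ≠ 1 ⇒ order 0.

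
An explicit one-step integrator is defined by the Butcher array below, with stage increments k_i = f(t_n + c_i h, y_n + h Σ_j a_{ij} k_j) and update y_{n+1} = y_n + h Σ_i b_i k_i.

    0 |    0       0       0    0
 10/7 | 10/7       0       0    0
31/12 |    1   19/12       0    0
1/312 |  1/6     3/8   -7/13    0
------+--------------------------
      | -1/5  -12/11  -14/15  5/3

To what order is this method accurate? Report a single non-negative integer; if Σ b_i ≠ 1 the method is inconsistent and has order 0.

b = (-1/5, -12/11, -14/15, 5/3)
c = (0, 10/7, 31/12, 1/312)
Ac = (0, 0, 95/42, -467/546)
Σ b_i: (-1/5)·1 + (-12/11)·1 + (-14/15)·1 + 5/3·1 = -92/165 ≠ 1 ⇒ order 0.

0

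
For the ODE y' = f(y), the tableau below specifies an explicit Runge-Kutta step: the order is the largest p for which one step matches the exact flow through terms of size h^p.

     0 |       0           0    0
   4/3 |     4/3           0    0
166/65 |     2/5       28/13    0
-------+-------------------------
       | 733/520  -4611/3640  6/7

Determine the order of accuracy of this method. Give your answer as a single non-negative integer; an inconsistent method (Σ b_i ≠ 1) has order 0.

2

b = (733/520, -4611/3640, 6/7)
c = (0, 4/3, 166/65)
Ac = (0, 0, 112/39)
Σ b_i: 733/520·1 + (-4611/3640)·1 + 6/7·1 = 1 ✓
b·c: (-4611/3640)·4/3 + 6/7·166/65 = 1/2 ✓
b·c²: (-4611/3640)·16/9 + 6/7·27556/4225 = 42314/12675 ≠ 1/3 ⇒ order 2.
b·Ac: 6/7·112/39 = 32/13 ≠ 1/6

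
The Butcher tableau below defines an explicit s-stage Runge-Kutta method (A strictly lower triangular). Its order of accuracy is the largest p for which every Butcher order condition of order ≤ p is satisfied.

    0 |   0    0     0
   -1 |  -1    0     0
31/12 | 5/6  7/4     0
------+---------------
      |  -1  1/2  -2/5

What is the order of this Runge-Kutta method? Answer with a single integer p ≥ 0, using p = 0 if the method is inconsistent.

b = (-1, 1/2, -2/5)
c = (0, -1, 31/12)
Ac = (0, 0, -7/4)
Σ b_i: (-1)·1 + 1/2·1 + (-2/5)·1 = -9/10 ≠ 1 ⇒ order 0.

0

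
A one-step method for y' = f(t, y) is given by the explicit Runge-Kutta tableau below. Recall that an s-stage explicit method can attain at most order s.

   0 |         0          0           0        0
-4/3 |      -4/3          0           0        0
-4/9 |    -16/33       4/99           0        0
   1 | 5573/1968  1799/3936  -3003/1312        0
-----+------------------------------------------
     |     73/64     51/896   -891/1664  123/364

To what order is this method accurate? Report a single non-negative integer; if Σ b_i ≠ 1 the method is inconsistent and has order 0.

4

b = (73/64, 51/896, -891/1664, 123/364)
c = (0, -4/3, -4/9, 1)
Ac = (0, 0, -16/297, 301/738)
Σ b_i: 73/64·1 + 51/896·1 + (-891/1664)·1 + 123/364·1 = 1 ✓
b·c: 51/896·(-4/3) + (-891/1664)·(-4/9) + 123/364·1 = 1/2 ✓
b·c²: 51/896·16/9 + (-891/1664)·16/81 + 123/364·1 = 1/3 ✓
b·Ac: (-891/1664)·(-16/297) + 123/364·301/738 = 1/6 ✓
b·c³: 51/896·(-64/27) + (-891/1664)·(-64/729) + 123/364·1 = 1/4 ✓
b·(c∘Ac): (-891/1664)·64/2673 + 123/364·301/738 = 1/8 ✓
b·Ac²: (-891/1664)·64/891 + 123/364·133/369 = 1/12 ✓
b·A²c: 123/364·91/738 = 1/24 ✓; 4 stages ⇒ order 4.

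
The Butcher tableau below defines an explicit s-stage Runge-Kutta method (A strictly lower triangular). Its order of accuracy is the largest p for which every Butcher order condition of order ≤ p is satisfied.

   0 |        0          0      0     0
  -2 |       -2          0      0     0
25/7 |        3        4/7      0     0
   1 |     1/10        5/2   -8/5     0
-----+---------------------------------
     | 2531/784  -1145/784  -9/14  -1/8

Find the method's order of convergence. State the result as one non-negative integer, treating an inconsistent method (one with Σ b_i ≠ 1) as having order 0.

b = (2531/784, -1145/784, -9/14, -1/8)
c = (0, -2, 25/7, 1)
Ac = (0, 0, -8/7, -75/7)
Σ b_i: 2531/784·1 + (-1145/784)·1 + (-9/14)·1 + (-1/8)·1 = 1 ✓
b·c: (-1145/784)·(-2) + (-9/14)·25/7 + (-1/8)·1 = 1/2 ✓
b·c²: (-1145/784)·4 + (-9/14)·625/49 + (-1/8)·1 = -38873/2744 ≠ 1/3 ⇒ order 2.
b·Ac: (-9/14)·(-8/7) + (-1/8)·(-75/7) = 813/392 ≠ 1/6

2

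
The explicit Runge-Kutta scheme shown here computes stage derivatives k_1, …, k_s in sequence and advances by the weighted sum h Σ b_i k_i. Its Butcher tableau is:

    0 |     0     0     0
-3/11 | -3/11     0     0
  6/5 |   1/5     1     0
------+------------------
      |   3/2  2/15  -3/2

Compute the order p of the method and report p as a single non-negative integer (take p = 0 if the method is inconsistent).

0

b = (3/2, 2/15, -3/2)
c = (0, -3/11, 6/5)
Ac = (0, 0, -3/11)
Σ b_i: 3/2·1 + 2/15·1 + (-3/2)·1 = 2/15 ≠ 1 ⇒ order 0.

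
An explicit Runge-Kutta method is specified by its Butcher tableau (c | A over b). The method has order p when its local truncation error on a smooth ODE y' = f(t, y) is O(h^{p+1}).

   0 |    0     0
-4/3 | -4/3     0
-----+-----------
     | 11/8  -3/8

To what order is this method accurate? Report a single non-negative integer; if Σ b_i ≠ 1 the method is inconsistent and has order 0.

b = (11/8, -3/8)
c = (0, -4/3)
Σ b_i: 11/8·1 + (-3/8)·1 = 1 ✓
b·c: (-3/8)·(-4/3) = 1/2 ✓; 2 stages ⇒ order 2.

2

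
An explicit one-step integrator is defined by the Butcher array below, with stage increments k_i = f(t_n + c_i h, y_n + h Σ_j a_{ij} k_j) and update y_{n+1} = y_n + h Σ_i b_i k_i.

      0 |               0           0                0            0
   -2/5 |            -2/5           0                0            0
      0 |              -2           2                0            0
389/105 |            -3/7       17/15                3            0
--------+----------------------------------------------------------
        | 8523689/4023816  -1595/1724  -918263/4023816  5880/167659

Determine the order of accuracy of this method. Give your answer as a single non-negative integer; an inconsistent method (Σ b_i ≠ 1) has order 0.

b = (8523689/4023816, -1595/1724, -918263/4023816, 5880/167659)
c = (0, -2/5, 0, 389/105)
Ac = (0, 0, -4/5, -34/75)
Σ b_i: 8523689/4023816·1 + (-1595/1724)·1 + (-918263/4023816)·1 + 5880/167659·1 = 1 ✓
b·c: (-1595/1724)·(-2/5) + 5880/167659·389/105 = 1/2 ✓
b·c²: (-1595/1724)·4/25 + 5880/167659·151321/11025 = 1/3 ✓
b·Ac: (-918263/4023816)·(-4/5) + 5880/167659·(-34/75) = 1/6 ✓
b·c³: (-1595/1724)·(-8/125) + 5880/167659·58863869/1157625 = 2902/1575 ≠ 1/4 ⇒ order 3.
b·(c∘Ac): 5880/167659·(-13226/7875) = -1904/32325 ≠ 1/8
b·Ac²: (-918263/4023816)·8/25 + 5880/167659·68/375 = -1/15 ≠ 1/12
b·A²c: 5880/167659·(-12/5) = -14112/167659 ≠ 1/24

3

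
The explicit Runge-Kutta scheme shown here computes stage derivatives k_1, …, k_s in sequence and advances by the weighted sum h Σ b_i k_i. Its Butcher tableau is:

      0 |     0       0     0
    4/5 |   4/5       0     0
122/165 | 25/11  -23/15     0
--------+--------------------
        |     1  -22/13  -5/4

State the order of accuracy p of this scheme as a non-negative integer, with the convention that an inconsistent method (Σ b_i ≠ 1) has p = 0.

0

b = (1, -22/13, -5/4)
c = (0, 4/5, 122/165)
Ac = (0, 0, -92/75)
Σ b_i: 1·1 + (-22/13)·1 + (-5/4)·1 = -101/52 ≠ 1 ⇒ order 0.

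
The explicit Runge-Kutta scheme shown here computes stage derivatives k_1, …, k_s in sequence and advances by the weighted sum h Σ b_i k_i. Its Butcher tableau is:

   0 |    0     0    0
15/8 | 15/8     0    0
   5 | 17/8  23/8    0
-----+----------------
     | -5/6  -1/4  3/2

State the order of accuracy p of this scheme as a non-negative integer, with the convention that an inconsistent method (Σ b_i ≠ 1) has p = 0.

b = (-5/6, -1/4, 3/2)
c = (0, 15/8, 5)
Ac = (0, 0, 345/64)
Σ b_i: (-5/6)·1 + (-1/4)·1 + 3/2·1 = 5/12 ≠ 1 ⇒ order 0.

0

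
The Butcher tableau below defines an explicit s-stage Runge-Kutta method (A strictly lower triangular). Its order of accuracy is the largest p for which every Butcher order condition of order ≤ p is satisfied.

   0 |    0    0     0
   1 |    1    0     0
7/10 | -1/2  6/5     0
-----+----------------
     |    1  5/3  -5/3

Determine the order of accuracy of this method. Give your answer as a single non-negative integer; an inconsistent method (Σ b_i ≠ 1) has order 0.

2

b = (1, 5/3, -5/3)
c = (0, 1, 7/10)
Ac = (0, 0, 6/5)
Σ b_i: 1·1 + 5/3·1 + (-5/3)·1 = 1 ✓
b·c: 5/3·1 + (-5/3)·7/10 = 1/2 ✓
b·c²: 5/3·1 + (-5/3)·49/100 = 17/20 ≠ 1/3 ⇒ order 2.
b·Ac: (-5/3)·6/5 = -2 ≠ 1/6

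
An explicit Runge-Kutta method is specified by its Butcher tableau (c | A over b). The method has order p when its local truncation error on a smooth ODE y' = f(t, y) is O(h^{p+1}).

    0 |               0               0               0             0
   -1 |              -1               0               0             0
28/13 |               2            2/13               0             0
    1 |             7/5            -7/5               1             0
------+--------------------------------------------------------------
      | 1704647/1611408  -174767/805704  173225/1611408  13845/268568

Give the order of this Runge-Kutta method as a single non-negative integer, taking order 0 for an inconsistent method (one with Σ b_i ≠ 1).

b = (1704647/1611408, -174767/805704, 173225/1611408, 13845/268568)
c = (0, -1, 28/13, 1)
Ac = (0, 0, -2/13, 231/65)
Σ b_i: 1704647/1611408·1 + (-174767/805704)·1 + 173225/1611408·1 + 13845/268568·1 = 1 ✓
b·c: (-174767/805704)·(-1) + 173225/1611408·28/13 + 13845/268568·1 = 1/2 ✓
b·c²: (-174767/805704)·1 + 173225/1611408·784/169 + 13845/268568·1 = 1/3 ✓
b·Ac: 173225/1611408·(-2/13) + 13845/268568·231/65 = 1/6 ✓
b·c³: (-174767/805704)·(-1) + 173225/1611408·21952/2197 + 13845/268568·1 = 2343721/1745692 ≠ 1/4 ⇒ order 3.
b·(c∘Ac): 173225/1611408·(-56/169) + 13845/268568·231/65 = 118909/805704 ≠ 1/8
b·Ac²: 173225/1611408·2/13 + 13845/268568·2737/845 = 240271/1309269 ≠ 1/12
b·A²c: 13845/268568·(-2/13) = -1065/134284 ≠ 1/24

3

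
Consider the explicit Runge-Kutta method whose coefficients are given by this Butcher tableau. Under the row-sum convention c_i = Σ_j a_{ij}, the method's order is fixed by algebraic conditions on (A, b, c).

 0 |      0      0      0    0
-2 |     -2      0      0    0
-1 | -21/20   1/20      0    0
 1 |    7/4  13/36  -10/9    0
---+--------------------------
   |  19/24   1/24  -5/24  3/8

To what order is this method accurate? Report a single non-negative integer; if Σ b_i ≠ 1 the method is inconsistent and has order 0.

4

b = (19/24, 1/24, -5/24, 3/8)
c = (0, -2, -1, 1)
Ac = (0, 0, -1/10, 7/18)
Σ b_i: 19/24·1 + 1/24·1 + (-5/24)·1 + 3/8·1 = 1 ✓
b·c: 1/24·(-2) + (-5/24)·(-1) + 3/8·1 = 1/2 ✓
b·c²: 1/24·4 + (-5/24)·1 + 3/8·1 = 1/3 ✓
b·Ac: (-5/24)·(-1/10) + 3/8·7/18 = 1/6 ✓
b·c³: 1/24·(-8) + (-5/24)·(-1) + 3/8·1 = 1/4 ✓
b·(c∘Ac): (-5/24)·1/10 + 3/8·7/18 = 1/8 ✓
b·Ac²: (-5/24)·1/5 + 3/8·1/3 = 1/12 ✓
b·A²c: 3/8·1/9 = 1/24 ✓; 4 stages ⇒ order 4.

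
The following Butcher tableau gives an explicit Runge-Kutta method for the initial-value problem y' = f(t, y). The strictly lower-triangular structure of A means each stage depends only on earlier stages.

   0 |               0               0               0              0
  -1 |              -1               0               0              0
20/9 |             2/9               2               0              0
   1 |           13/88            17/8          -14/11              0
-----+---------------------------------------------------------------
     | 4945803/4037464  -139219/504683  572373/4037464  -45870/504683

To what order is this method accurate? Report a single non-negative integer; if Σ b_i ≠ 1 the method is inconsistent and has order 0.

b = (4945803/4037464, -139219/504683, 572373/4037464, -45870/504683)
c = (0, -1, 20/9, 1)
Ac = (0, 0, -2, -3923/792)
Σ b_i: 4945803/4037464·1 + (-139219/504683)·1 + 572373/4037464·1 + (-45870/504683)·1 = 1 ✓
b·c: (-139219/504683)·(-1) + 572373/4037464·20/9 + (-45870/504683)·1 = 1/2 ✓
b·c²: (-139219/504683)·1 + 572373/4037464·400/81 + (-45870/504683)·1 = 1/3 ✓
b·Ac: 572373/4037464·(-2) + (-45870/504683)·(-3923/792) = 1/6 ✓
b·c³: (-139219/504683)·(-1) + 572373/4037464·8000/729 + (-45870/504683)·1 = 23719423/13626441 ≠ 1/4 ⇒ order 3.
b·(c∘Ac): 572373/4037464·(-40/9) + (-45870/504683)·(-3923/792) = -1089335/6056196 ≠ 1/8
b·Ac²: 572373/4037464·2 + (-45870/504683)·(-29653/7128) = 18031453/27252882 ≠ 1/12
b·A²c: (-45870/504683)·28/11 = -116760/504683 ≠ 1/24

3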